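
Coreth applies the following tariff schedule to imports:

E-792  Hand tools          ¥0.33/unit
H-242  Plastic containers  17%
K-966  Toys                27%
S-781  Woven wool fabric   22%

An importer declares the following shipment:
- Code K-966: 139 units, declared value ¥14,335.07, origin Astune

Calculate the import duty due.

¥3,870.47

Line 1 (K-966, Astune, 139 units, ¥14,335.07):
Base rate for K-966 is 27%.
Duty = ¥14,335.07 × 27% = ¥3,870.47.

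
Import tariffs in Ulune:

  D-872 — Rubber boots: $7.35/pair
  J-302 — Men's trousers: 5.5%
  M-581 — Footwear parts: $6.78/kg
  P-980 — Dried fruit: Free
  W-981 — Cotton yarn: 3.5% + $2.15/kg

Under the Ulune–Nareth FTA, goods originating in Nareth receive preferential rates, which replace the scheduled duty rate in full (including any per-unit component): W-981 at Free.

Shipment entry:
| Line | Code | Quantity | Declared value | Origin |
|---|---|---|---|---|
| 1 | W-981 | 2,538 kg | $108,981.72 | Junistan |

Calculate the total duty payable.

$9,271.06

Line 1 (W-981, Junistan, 2,538 kg, $108,981.72):
Base rate for W-981 is 3.5% + $2.15/kg.
W-981 has an FTA preferential rate, but origin Junistan is not Nareth; base rate stands.
Duty = $108,981.72 × 3.5% + 2,538 × $2.15 = $9,271.06.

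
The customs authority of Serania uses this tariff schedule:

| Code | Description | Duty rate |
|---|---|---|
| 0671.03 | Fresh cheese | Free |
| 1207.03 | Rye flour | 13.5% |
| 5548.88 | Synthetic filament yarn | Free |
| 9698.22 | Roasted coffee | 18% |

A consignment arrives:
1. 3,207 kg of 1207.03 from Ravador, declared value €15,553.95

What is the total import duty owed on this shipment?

Line 1 (1207.03, Ravador, 3,207 kg, €15,553.95):
Base rate for 1207.03 is 13.5%.
Duty = €15,553.95 × 13.5% = €2,099.78.

€2,099.78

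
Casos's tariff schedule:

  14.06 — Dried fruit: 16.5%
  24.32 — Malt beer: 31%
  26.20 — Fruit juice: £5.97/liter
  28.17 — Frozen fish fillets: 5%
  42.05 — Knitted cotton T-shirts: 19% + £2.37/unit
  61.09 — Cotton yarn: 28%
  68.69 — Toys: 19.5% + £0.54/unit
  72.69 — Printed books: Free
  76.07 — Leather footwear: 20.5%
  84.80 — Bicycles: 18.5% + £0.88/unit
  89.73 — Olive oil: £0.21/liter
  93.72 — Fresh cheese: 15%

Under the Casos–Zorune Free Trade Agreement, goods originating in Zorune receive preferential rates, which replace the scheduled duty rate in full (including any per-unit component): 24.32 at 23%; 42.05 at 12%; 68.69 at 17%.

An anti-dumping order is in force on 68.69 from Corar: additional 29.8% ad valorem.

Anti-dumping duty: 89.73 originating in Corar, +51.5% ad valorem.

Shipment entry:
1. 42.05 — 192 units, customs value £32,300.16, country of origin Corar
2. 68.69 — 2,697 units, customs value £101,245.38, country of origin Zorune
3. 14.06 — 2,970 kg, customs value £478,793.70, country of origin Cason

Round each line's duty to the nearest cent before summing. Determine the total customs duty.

£102,804.74

Line 1 (42.05, Corar, 192 units, £32,300.16):
Base rate for 42.05 is 19% + £2.37/unit.
42.05 has an FTA preferential rate, but origin Corar is not Zorune; base rate stands.
Duty = £32,300.16 × 19% + 192 × £2.37 = £6,592.07.
Line 2 (68.69, Zorune, 2,697 units, £101,245.38):
Base rate for 68.69 is 19.5% + £0.54/unit.
Origin Zorune qualifies under the Casos–Zorune agreement and 68.69 is covered: preferential rate 17% applies instead.
The additional-duty order on 68.69 targets Corar, not Zorune; it does not apply.
Duty = £101,245.38 × 17% = £17,211.71.
Line 3 (14.06, Cason, 2,970 kg, £478,793.70):
Base rate for 14.06 is 16.5%.
Duty = £478,793.70 × 16.5% = £79,000.96.
Total = £6,592.07 + £17,211.71 + £79,000.96 = £102,804.74.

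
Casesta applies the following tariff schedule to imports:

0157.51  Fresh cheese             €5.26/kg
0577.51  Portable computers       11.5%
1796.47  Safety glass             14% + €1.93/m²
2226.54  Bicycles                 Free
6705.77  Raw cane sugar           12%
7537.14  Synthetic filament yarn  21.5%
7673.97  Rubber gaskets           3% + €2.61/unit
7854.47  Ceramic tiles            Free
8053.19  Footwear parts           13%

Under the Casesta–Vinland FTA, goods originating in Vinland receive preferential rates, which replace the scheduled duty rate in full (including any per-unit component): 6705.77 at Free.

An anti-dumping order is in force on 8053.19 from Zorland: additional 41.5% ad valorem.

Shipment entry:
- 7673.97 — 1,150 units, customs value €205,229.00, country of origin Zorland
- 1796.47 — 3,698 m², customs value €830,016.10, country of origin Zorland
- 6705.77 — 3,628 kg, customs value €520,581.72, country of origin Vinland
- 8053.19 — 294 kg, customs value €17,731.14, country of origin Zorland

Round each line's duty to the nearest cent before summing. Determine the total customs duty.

€142,161.23

Line 1 (7673.97, Zorland, 1,150 units, €205,229.00):
Base rate for 7673.97 is 3% + €2.61/unit.
Duty = €205,229.00 × 3% + 1,150 × €2.61 = €9,158.37.
Line 2 (1796.47, Zorland, 3,698 m², €830,016.10):
Base rate for 1796.47 is 14% + €1.93/m².
Duty = €830,016.10 × 14% + 3,698 × €1.93 = €123,339.39.
Line 3 (6705.77, Vinland, 3,628 kg, €520,581.72):
Base rate for 6705.77 is 12%.
Origin Vinland qualifies under the Casesta–Vinland agreement and 6705.77 is covered: preferential rate Free applies instead.
Duty = €520,581.72 × 0% = €0.00.
Line 4 (8053.19, Zorland, 294 kg, €17,731.14):
Base rate for 8053.19 is 13%.
Additional duty on 8053.19 from Zorland: +41.5%. Applied ad valorem rate: 13% + 41.5% = 54.5%.
Duty = €17,731.14 × 54.5% = €9,663.47.
Total = €9,158.37 + €123,339.39 + €0.00 + €9,663.47 = €142,161.23.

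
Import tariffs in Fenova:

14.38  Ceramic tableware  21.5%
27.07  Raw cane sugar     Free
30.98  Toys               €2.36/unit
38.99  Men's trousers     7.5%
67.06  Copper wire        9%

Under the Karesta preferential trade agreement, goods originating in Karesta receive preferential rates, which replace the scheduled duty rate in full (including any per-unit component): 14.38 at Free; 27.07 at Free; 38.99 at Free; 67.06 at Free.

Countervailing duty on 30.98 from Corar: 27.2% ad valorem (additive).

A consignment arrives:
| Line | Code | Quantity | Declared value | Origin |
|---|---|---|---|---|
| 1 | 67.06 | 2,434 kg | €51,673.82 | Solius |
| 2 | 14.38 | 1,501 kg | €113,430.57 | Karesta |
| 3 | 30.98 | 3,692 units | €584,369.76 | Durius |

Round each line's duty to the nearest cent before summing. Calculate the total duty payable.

€13,363.76

Line 1 (67.06, Solius, 2,434 kg, €51,673.82):
Base rate for 67.06 is 9%.
67.06 has an FTA preferential rate, but origin Solius is not Karesta; base rate stands.
Duty = €51,673.82 × 9% = €4,650.64.
Line 2 (14.38, Karesta, 1,501 kg, €113,430.57):
Base rate for 14.38 is 21.5%.
Origin Karesta qualifies under the Fenova–Karesta agreement and 14.38 is covered: preferential rate Free applies instead.
Duty = €113,430.57 × 0% = €0.00.
Line 3 (30.98, Durius, 3,692 units, €584,369.76):
Base rate for 30.98 is €2.36/unit.
The additional-duty order on 30.98 targets Corar, not Durius; it does not apply.
Duty = 3,692 × €2.36 = €8,713.12.
Total = €4,650.64 + €0.00 + €8,713.12 = €13,363.76.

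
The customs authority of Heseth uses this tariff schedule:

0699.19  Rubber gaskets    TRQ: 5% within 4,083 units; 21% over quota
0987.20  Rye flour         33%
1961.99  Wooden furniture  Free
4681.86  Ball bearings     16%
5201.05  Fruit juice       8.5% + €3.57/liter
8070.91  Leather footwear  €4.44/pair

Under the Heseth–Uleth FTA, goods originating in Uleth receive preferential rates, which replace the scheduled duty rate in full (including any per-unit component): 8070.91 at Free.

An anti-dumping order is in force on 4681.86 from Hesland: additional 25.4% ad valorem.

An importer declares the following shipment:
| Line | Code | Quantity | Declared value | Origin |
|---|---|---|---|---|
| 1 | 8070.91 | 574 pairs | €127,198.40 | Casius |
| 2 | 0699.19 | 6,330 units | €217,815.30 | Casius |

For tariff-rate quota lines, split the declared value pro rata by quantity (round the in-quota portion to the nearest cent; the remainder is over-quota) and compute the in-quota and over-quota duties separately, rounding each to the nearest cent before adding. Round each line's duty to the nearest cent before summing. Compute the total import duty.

Line 1 (8070.91, Casius, 574 pairs, €127,198.40):
Base rate for 8070.91 is €4.44/pair.
8070.91 has an FTA preferential rate, but origin Casius is not Uleth; base rate stands.
Duty = 574 × €4.44 = €2,548.56.
Line 2 (0699.19, Casius, 6,330 units, €217,815.30):
Code 0699.19 is under a tariff-rate quota (threshold 4,083 units). In-quota: 4,083 units at 5%; over-quota: 2,247 units at 21%.
Pro-rata value split: in-quota = €217,815.30 × 4,083/6,330 = €140,496.03; over-quota = €217,815.30 − €140,496.03 = €77,319.27.
In-quota duty = €140,496.03 × 5% = €7,024.80. Over-quota duty = €77,319.27 × 21% = €16,237.05.
Line duty = €7,024.80 + €16,237.05 = €23,261.85.
Total = €2,548.56 + €23,261.85 = €25,810.41.

€25,810.41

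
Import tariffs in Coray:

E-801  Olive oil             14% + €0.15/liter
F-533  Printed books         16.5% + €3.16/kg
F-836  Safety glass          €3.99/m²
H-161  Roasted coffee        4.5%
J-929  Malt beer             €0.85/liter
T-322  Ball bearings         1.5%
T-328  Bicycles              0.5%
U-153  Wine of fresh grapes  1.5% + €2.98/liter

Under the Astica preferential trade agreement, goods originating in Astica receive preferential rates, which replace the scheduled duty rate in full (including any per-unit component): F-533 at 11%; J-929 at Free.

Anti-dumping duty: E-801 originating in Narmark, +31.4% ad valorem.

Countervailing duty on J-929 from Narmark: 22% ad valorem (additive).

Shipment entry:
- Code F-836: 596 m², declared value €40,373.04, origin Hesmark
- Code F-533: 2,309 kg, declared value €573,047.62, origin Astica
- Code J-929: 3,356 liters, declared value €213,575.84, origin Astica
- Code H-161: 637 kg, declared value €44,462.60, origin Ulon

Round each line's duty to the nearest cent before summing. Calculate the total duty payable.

€67,414.10

Line 1 (F-836, Hesmark, 596 m², €40,373.04):
Base rate for F-836 is €3.99/m².
Duty = 596 × €3.99 = €2,378.04.
Line 2 (F-533, Astica, 2,309 kg, €573,047.62):
Base rate for F-533 is 16.5% + €3.16/kg.
Origin Astica qualifies under the Coray–Astica agreement and F-533 is covered: preferential rate 11% applies instead.
Duty = €573,047.62 × 11% = €63,035.24.
Line 3 (J-929, Astica, 3,356 liters, €213,575.84):
Base rate for J-929 is €0.85/liter.
Origin Astica qualifies under the Coray–Astica agreement and J-929 is covered: preferential rate Free applies instead.
The additional-duty order on J-929 targets Narmark, not Astica; it does not apply.
Duty = €213,575.84 × 0% = €0.00.
Line 4 (H-161, Ulon, 637 kg, €44,462.60):
Base rate for H-161 is 4.5%.
Duty = €44,462.60 × 4.5% = €2,000.82.
Total = €2,378.04 + €63,035.24 + €0.00 + €2,000.82 = €67,414.10.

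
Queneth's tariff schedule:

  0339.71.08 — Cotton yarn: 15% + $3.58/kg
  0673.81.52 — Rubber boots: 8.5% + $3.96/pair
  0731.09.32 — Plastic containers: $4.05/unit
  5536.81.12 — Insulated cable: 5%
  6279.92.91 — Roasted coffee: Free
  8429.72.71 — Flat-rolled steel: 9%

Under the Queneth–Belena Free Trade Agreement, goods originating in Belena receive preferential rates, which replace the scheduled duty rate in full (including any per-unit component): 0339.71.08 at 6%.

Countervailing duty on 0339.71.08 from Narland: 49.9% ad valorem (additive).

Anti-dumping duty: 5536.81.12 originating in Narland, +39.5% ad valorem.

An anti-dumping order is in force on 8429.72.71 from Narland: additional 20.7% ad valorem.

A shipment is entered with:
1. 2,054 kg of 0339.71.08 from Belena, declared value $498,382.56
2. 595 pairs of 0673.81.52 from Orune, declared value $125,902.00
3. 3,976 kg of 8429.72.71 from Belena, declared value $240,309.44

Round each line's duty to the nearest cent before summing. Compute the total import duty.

$64,588.67

Line 1 (0339.71.08, Belena, 2,054 kg, $498,382.56):
Base rate for 0339.71.08 is 15% + $3.58/kg.
Origin Belena qualifies under the Queneth–Belena agreement and 0339.71.08 is covered: preferential rate 6% applies instead.
The additional-duty order on 0339.71.08 targets Narland, not Belena; it does not apply.
Duty = $498,382.56 × 6% = $29,902.95.
Line 2 (0673.81.52, Orune, 595 pairs, $125,902.00):
Base rate for 0673.81.52 is 8.5% + $3.96/pair.
Duty = $125,902.00 × 8.5% + 595 × $3.96 = $13,057.87.
Line 3 (8429.72.71, Belena, 3,976 kg, $240,309.44):
Base rate for 8429.72.71 is 9%.
Origin Belena is the FTA partner but 8429.72.71 is not on the preference list; base rate stands.
The additional-duty order on 8429.72.71 targets Narland, not Belena; it does not apply.
Duty = $240,309.44 × 9% = $21,627.85.
Total = $29,902.95 + $13,057.87 + $21,627.85 = $64,588.67.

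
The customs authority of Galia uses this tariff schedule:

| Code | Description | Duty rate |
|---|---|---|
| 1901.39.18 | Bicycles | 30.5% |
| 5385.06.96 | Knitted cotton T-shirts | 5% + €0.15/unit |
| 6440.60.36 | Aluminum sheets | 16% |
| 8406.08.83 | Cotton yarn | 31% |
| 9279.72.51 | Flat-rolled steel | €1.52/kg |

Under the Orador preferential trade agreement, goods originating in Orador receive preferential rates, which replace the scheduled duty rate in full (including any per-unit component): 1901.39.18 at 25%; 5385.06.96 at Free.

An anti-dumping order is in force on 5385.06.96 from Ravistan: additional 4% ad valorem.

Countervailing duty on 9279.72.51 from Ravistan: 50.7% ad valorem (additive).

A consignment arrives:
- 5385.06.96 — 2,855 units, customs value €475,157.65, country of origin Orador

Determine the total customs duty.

Line 1 (5385.06.96, Orador, 2,855 units, €475,157.65):
Base rate for 5385.06.96 is 5% + €0.15/unit.
Origin Orador qualifies under the Galia–Orador agreement and 5385.06.96 is covered: preferential rate Free applies instead.
The additional-duty order on 5385.06.96 targets Ravistan, not Orador; it does not apply.
Duty = €475,157.65 × 0% = €0.00.

€0.00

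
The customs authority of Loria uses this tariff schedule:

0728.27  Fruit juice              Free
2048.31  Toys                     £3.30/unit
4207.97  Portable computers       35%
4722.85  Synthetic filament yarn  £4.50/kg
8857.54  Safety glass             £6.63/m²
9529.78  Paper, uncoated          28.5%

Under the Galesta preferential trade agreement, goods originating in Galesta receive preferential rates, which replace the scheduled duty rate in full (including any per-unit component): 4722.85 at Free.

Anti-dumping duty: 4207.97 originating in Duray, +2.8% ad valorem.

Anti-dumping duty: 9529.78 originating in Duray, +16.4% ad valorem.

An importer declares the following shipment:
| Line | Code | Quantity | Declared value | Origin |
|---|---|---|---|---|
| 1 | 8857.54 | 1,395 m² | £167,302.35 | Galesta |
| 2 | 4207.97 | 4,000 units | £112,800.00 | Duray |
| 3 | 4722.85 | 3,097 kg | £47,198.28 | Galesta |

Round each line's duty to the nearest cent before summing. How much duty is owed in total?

Line 1 (8857.54, Galesta, 1,395 m², £167,302.35):
Base rate for 8857.54 is £6.63/m².
Origin Galesta is the FTA partner but 8857.54 is not on the preference list; base rate stands.
Duty = 1,395 × £6.63 = £9,248.85.
Line 2 (4207.97, Duray, 4,000 units, £112,800.00):
Base rate for 4207.97 is 35%.
Additional duty on 4207.97 from Duray: +2.8%. Applied ad valorem rate: 35% + 2.8% = 37.8%.
Duty = £112,800.00 × 37.8% = £42,638.40.
Line 3 (4722.85, Galesta, 3,097 kg, £47,198.28):
Base rate for 4722.85 is £4.50/kg.
Origin Galesta qualifies under the Loria–Galesta agreement and 4722.85 is covered: preferential rate Free applies instead.
Duty = £47,198.28 × 0% = £0.00.
Total = £9,248.85 + £42,638.40 + £0.00 = £51,887.25.

£51,887.25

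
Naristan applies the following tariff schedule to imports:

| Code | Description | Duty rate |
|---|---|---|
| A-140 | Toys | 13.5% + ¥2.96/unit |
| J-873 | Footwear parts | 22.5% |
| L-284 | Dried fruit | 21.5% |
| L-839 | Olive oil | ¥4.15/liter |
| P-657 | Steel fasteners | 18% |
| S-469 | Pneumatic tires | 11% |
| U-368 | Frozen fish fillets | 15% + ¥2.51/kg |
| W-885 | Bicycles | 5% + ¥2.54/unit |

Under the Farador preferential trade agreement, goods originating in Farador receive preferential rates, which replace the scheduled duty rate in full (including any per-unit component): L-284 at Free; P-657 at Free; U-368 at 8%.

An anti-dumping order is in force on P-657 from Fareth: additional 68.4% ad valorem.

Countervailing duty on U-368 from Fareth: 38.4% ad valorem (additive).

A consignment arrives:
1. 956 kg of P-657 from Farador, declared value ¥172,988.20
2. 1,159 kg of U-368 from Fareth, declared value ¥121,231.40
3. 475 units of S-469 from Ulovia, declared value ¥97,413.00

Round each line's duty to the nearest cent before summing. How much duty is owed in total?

Line 1 (P-657, Farador, 956 kg, ¥172,988.20):
Base rate for P-657 is 18%.
Origin Farador qualifies under the Naristan–Farador agreement and P-657 is covered: preferential rate Free applies instead.
The additional-duty order on P-657 targets Fareth, not Farador; it does not apply.
Duty = ¥172,988.20 × 0% = ¥0.00.
Line 2 (U-368, Fareth, 1,159 kg, ¥121,231.40):
Base rate for U-368 is 15% + ¥2.51/kg.
U-368 has an FTA preferential rate, but origin Fareth is not Farador; base rate stands.
Additional duty on U-368 from Fareth: +38.4%. Applied ad valorem rate: 15% + 38.4% = 53.4%.
Duty = ¥121,231.40 × 53.4% + 1,159 × ¥2.51 = ¥67,646.66.
Line 3 (S-469, Ulovia, 475 units, ¥97,413.00):
Base rate for S-469 is 11%.
Duty = ¥97,413.00 × 11% = ¥10,715.43.
Total = ¥0.00 + ¥67,646.66 + ¥10,715.43 = ¥78,362.09.

¥78,362.09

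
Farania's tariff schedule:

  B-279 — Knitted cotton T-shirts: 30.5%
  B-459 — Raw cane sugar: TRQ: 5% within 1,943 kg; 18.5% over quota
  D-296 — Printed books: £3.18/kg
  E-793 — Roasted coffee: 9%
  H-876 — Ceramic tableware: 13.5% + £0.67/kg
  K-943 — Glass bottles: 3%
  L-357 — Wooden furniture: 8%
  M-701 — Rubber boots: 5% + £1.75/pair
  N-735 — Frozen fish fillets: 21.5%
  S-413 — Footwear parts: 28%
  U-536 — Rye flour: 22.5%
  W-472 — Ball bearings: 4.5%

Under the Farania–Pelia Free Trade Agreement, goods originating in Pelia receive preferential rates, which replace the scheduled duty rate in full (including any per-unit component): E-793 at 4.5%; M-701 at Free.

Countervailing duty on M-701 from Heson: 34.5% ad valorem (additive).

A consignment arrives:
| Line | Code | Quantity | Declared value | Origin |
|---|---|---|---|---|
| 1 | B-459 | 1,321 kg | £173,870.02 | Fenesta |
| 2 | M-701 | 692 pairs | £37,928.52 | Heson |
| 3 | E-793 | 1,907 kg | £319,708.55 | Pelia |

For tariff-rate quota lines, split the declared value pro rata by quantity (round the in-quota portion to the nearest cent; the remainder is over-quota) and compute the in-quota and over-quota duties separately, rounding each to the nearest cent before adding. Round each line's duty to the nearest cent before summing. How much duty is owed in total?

£39,273.15

Line 1 (B-459, Fenesta, 1,321 kg, £173,870.02):
Code B-459 is under a tariff-rate quota (threshold 1,943 kg). Quantity 1,321 kg is within the quota, so the in-quota rate 5% applies to the full value.
Duty = £173,870.02 × 5% = £8,693.50.
Line 2 (M-701, Heson, 692 pairs, £37,928.52):
Base rate for M-701 is 5% + £1.75/pair.
M-701 has an FTA preferential rate, but origin Heson is not Pelia; base rate stands.
Additional duty on M-701 from Heson: +34.5%. Applied ad valorem rate: 5% + 34.5% = 39.5%.
Duty = £37,928.52 × 39.5% + 692 × £1.75 = £16,192.77.
Line 3 (E-793, Pelia, 1,907 kg, £319,708.55):
Base rate for E-793 is 9%.
Origin Pelia qualifies under the Farania–Pelia agreement and E-793 is covered: preferential rate 4.5% applies instead.
Duty = £319,708.55 × 4.5% = £14,386.88.
Total = £8,693.50 + £16,192.77 + £14,386.88 = £39,273.15.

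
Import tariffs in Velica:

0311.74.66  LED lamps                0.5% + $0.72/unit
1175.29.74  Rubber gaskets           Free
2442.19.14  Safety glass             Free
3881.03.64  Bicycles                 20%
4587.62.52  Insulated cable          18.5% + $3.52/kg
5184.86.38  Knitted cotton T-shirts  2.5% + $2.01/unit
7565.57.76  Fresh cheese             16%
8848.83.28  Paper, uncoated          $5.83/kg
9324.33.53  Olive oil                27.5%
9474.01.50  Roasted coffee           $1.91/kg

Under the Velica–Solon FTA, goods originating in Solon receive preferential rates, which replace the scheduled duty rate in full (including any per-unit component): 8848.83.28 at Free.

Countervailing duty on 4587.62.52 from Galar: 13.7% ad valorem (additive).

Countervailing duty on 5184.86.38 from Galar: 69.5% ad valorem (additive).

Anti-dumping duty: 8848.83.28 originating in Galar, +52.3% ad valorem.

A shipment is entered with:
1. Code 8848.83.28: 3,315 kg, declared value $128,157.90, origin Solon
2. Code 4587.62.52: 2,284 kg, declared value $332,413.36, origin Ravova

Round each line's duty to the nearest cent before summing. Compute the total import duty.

$69,536.15

Line 1 (8848.83.28, Solon, 3,315 kg, $128,157.90):
Base rate for 8848.83.28 is $5.83/kg.
Origin Solon qualifies under the Velica–Solon agreement and 8848.83.28 is covered: preferential rate Free applies instead.
The additional-duty order on 8848.83.28 targets Galar, not Solon; it does not apply.
Duty = $128,157.90 × 0% = $0.00.
Line 2 (4587.62.52, Ravova, 2,284 kg, $332,413.36):
Base rate for 4587.62.52 is 18.5% + $3.52/kg.
The additional-duty order on 4587.62.52 targets Galar, not Ravova; it does not apply.
Duty = $332,413.36 × 18.5% + 2,284 × $3.52 = $69,536.15.
Total = $0.00 + $69,536.15 = $69,536.15.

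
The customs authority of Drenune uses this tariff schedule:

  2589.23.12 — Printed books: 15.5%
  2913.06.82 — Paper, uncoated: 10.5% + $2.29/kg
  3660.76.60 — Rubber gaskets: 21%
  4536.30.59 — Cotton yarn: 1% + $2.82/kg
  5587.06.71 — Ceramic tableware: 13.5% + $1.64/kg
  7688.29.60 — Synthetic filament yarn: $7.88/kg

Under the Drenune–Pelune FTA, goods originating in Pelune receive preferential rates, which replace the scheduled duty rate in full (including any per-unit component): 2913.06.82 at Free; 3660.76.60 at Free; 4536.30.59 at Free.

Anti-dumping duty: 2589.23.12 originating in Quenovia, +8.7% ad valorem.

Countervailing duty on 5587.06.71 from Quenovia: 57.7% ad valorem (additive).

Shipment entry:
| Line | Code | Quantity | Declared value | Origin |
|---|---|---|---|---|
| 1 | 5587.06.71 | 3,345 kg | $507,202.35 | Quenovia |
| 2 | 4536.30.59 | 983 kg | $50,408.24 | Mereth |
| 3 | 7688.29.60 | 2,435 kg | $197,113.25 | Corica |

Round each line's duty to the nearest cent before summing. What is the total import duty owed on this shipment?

$389,077.81

Line 1 (5587.06.71, Quenovia, 3,345 kg, $507,202.35):
Base rate for 5587.06.71 is 13.5% + $1.64/kg.
Additional duty on 5587.06.71 from Quenovia: +57.7%. Applied ad valorem rate: 13.5% + 57.7% = 71.2%.
Duty = $507,202.35 × 71.2% + 3,345 × $1.64 = $366,613.87.
Line 2 (4536.30.59, Mereth, 983 kg, $50,408.24):
Base rate for 4536.30.59 is 1% + $2.82/kg.
4536.30.59 has an FTA preferential rate, but origin Mereth is not Pelune; base rate stands.
Duty = $50,408.24 × 1% + 983 × $2.82 = $3,276.14.
Line 3 (7688.29.60, Corica, 2,435 kg, $197,113.25):
Base rate for 7688.29.60 is $7.88/kg.
Duty = 2,435 × $7.88 = $19,187.80.
Total = $366,613.87 + $3,276.14 + $19,187.80 = $389,077.81.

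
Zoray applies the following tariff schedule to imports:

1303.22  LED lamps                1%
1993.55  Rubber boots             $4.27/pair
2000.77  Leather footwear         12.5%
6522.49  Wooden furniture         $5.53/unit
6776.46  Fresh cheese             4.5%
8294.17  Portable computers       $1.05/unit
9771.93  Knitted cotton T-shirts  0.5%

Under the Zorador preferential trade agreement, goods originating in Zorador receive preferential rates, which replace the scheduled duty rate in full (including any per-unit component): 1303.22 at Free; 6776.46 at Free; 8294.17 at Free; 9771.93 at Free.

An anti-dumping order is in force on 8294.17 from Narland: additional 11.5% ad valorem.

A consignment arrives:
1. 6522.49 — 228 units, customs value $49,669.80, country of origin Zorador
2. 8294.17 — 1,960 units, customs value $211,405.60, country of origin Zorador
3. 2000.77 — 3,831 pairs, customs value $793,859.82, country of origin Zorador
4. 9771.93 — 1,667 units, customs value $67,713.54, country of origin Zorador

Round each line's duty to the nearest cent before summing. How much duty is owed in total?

$100,493.32

Line 1 (6522.49, Zorador, 228 units, $49,669.80):
Base rate for 6522.49 is $5.53/unit.
Origin Zorador is the FTA partner but 6522.49 is not on the preference list; base rate stands.
Duty = 228 × $5.53 = $1,260.84.
Line 2 (8294.17, Zorador, 1,960 units, $211,405.60):
Base rate for 8294.17 is $1.05/unit.
Origin Zorador qualifies under the Zoray–Zorador agreement and 8294.17 is covered: preferential rate Free applies instead.
The additional-duty order on 8294.17 targets Narland, not Zorador; it does not apply.
Duty = $211,405.60 × 0% = $0.00.
Line 3 (2000.77, Zorador, 3,831 pairs, $793,859.82):
Base rate for 2000.77 is 12.5%.
Origin Zorador is the FTA partner but 2000.77 is not on the preference list; base rate stands.
Duty = $793,859.82 × 12.5% = $99,232.48.
Line 4 (9771.93, Zorador, 1,667 units, $67,713.54):
Base rate for 9771.93 is 0.5%.
Origin Zorador qualifies under the Zoray–Zorador agreement and 9771.93 is covered: preferential rate Free applies instead.
Duty = $67,713.54 × 0% = $0.00.
Total = $1,260.84 + $0.00 + $99,232.48 + $0.00 = $100,493.32.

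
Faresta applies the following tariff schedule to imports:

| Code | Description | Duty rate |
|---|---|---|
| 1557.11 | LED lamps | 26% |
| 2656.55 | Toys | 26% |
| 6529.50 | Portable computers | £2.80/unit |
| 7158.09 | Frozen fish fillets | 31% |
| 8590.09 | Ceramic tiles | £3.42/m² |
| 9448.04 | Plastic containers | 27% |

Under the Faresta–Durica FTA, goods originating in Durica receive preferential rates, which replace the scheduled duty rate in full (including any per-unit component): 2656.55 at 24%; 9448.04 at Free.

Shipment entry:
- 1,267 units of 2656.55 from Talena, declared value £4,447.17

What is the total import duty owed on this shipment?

£1,156.26

Line 1 (2656.55, Talena, 1,267 units, £4,447.17):
Base rate for 2656.55 is 26%.
2656.55 has an FTA preferential rate, but origin Talena is not Durica; base rate stands.
Duty = £4,447.17 × 26% = £1,156.26.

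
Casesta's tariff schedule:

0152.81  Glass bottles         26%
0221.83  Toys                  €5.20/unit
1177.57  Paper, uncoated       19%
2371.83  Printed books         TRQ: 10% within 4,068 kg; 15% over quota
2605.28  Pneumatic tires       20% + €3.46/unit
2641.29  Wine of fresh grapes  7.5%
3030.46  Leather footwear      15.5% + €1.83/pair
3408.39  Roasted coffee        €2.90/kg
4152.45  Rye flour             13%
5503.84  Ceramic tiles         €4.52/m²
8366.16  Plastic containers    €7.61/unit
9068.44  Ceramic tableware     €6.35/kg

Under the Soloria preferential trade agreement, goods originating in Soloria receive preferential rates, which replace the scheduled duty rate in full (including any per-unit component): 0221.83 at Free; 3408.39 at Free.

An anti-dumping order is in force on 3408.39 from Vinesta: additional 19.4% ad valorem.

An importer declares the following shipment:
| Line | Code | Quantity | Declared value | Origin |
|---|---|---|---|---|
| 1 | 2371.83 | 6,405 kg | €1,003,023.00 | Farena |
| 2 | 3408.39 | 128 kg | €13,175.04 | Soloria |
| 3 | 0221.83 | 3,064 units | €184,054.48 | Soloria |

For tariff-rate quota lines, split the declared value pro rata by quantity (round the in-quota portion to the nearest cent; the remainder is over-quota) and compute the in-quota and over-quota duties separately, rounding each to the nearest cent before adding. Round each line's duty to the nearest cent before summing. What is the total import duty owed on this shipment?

€118,601.01

Line 1 (2371.83, Farena, 6,405 kg, €1,003,023.00):
Code 2371.83 is under a tariff-rate quota (threshold 4,068 kg). In-quota: 4,068 kg at 10%; over-quota: 2,337 kg at 15%.
Pro-rata value split: in-quota = €1,003,023.00 × 4,068/6,405 = €637,048.80; over-quota = €1,003,023.00 − €637,048.80 = €365,974.20.
In-quota duty = €637,048.80 × 10% = €63,704.88. Over-quota duty = €365,974.20 × 15% = €54,896.13.
Line duty = €63,704.88 + €54,896.13 = €118,601.01.
Line 2 (3408.39, Soloria, 128 kg, €13,175.04):
Base rate for 3408.39 is €2.90/kg.
Origin Soloria qualifies under the Casesta–Soloria agreement and 3408.39 is covered: preferential rate Free applies instead.
The additional-duty order on 3408.39 targets Vinesta, not Soloria; it does not apply.
Duty = €13,175.04 × 0% = €0.00.
Line 3 (0221.83, Soloria, 3,064 units, €184,054.48):
Base rate for 0221.83 is €5.20/unit.
Origin Soloria qualifies under the Casesta–Soloria agreement and 0221.83 is covered: preferential rate Free applies instead.
Duty = €184,054.48 × 0% = €0.00.
Total = €118,601.01 + €0.00 + €0.00 = €118,601.01.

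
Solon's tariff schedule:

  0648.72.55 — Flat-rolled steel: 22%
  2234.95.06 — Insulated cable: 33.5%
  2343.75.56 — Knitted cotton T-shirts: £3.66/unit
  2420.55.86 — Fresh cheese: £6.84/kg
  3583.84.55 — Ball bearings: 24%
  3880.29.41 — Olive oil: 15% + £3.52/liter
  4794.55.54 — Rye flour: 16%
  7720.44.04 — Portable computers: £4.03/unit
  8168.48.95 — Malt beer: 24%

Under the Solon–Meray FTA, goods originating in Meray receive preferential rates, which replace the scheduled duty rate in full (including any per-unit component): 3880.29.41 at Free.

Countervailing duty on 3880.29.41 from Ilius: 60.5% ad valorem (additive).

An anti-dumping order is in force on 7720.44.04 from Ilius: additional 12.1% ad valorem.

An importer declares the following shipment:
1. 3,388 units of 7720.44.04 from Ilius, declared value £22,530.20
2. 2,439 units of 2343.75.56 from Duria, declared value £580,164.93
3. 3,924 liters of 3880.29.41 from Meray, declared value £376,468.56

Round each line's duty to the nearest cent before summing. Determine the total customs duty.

Line 1 (7720.44.04, Ilius, 3,388 units, £22,530.20):
Base rate for 7720.44.04 is £4.03/unit.
Additional duty on 7720.44.04 from Ilius: +12.1% ad valorem. Applied ad valorem rate = 12.1%.
Duty = £22,530.20 × 12.1% + 3,388 × £4.03 = £16,379.79.
Line 2 (2343.75.56, Duria, 2,439 units, £580,164.93):
Base rate for 2343.75.56 is £3.66/unit.
Duty = 2,439 × £3.66 = £8,926.74.
Line 3 (3880.29.41, Meray, 3,924 liters, £376,468.56):
Base rate for 3880.29.41 is 15% + £3.52/liter.
Origin Meray qualifies under the Solon–Meray agreement and 3880.29.41 is covered: preferential rate Free applies instead.
The additional-duty order on 3880.29.41 targets Ilius, not Meray; it does not apply.
Duty = £376,468.56 × 0% = £0.00.
Total = £16,379.79 + £8,926.74 + £0.00 = £25,306.53.

£25,306.53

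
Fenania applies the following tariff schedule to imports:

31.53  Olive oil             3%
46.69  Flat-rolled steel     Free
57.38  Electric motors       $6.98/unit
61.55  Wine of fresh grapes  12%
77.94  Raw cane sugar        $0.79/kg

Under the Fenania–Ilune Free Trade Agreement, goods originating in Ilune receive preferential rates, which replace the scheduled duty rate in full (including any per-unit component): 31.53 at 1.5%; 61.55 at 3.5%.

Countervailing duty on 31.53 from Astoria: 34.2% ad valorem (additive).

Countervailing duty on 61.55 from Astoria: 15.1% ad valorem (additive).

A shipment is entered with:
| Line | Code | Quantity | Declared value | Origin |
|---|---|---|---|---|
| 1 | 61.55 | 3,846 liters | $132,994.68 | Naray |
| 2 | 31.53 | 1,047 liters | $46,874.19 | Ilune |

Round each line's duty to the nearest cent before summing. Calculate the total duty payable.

$16,662.47

Line 1 (61.55, Naray, 3,846 liters, $132,994.68):
Base rate for 61.55 is 12%.
61.55 has an FTA preferential rate, but origin Naray is not Ilune; base rate stands.
The additional-duty order on 61.55 targets Astoria, not Naray; it does not apply.
Duty = $132,994.68 × 12% = $15,959.36.
Line 2 (31.53, Ilune, 1,047 liters, $46,874.19):
Base rate for 31.53 is 3%.
Origin Ilune qualifies under the Fenania–Ilune agreement and 31.53 is covered: preferential rate 1.5% applies instead.
The additional-duty order on 31.53 targets Astoria, not Ilune; it does not apply.
Duty = $46,874.19 × 1.5% = $703.11.
Total = $15,959.36 + $703.11 = $16,662.47.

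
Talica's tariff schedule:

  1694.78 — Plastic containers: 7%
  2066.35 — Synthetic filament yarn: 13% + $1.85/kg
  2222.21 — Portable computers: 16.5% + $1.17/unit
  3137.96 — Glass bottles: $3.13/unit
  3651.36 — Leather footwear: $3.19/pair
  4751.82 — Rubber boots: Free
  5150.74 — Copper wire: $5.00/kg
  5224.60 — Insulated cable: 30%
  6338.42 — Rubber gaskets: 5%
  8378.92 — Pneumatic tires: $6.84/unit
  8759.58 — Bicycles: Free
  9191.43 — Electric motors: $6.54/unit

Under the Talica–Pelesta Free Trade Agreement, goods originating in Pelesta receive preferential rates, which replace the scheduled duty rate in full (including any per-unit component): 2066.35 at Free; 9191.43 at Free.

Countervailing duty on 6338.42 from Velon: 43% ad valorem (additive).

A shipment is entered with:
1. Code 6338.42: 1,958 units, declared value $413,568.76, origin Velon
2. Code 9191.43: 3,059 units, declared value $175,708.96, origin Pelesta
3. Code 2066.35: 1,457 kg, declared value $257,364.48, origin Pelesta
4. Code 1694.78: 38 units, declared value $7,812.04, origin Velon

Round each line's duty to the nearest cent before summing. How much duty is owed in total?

$199,059.84

Line 1 (6338.42, Velon, 1,958 units, $413,568.76):
Base rate for 6338.42 is 5%.
Additional duty on 6338.42 from Velon: +43%. Applied ad valorem rate: 5% + 43% = 48%.
Duty = $413,568.76 × 48% = $198,513.00.
Line 2 (9191.43, Pelesta, 3,059 units, $175,708.96):
Base rate for 9191.43 is $6.54/unit.
Origin Pelesta qualifies under the Talica–Pelesta agreement and 9191.43 is covered: preferential rate Free applies instead.
Duty = $175,708.96 × 0% = $0.00.
Line 3 (2066.35, Pelesta, 1,457 kg, $257,364.48):
Base rate for 2066.35 is 13% + $1.85/kg.
Origin Pelesta qualifies under the Talica–Pelesta agreement and 2066.35 is covered: preferential rate Free applies instead.
Duty = $257,364.48 × 0% = $0.00.
Line 4 (1694.78, Velon, 38 units, $7,812.04):
Base rate for 1694.78 is 7%.
Duty = $7,812.04 × 7% = $546.84.
Total = $198,513.00 + $0.00 + $0.00 + $546.84 = $199,059.84.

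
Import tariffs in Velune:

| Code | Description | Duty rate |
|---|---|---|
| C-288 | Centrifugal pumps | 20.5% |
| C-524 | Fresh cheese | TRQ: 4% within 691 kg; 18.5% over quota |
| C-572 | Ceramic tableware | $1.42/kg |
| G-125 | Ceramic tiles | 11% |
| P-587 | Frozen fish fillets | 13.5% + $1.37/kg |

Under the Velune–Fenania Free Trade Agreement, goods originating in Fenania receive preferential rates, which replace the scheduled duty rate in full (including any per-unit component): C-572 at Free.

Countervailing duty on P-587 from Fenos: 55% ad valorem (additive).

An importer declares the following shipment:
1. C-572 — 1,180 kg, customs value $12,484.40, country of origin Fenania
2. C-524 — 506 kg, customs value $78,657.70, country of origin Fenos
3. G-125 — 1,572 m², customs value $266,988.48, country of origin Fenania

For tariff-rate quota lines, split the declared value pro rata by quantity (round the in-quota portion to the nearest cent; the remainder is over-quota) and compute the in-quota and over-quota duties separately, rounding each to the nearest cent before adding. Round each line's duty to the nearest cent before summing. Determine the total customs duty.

Line 1 (C-572, Fenania, 1,180 kg, $12,484.40):
Base rate for C-572 is $1.42/kg.
Origin Fenania qualifies under the Velune–Fenania agreement and C-572 is covered: preferential rate Free applies instead.
Duty = $12,484.40 × 0% = $0.00.
Line 2 (C-524, Fenos, 506 kg, $78,657.70):
Code C-524 is under a tariff-rate quota (threshold 691 kg). Quantity 506 kg is within the quota, so the in-quota rate 4% applies to the full value.
Duty = $78,657.70 × 4% = $3,146.31.
Line 3 (G-125, Fenania, 1,572 m², $266,988.48):
Base rate for G-125 is 11%.
Origin Fenania is the FTA partner but G-125 is not on the preference list; base rate stands.
Duty = $266,988.48 × 11% = $29,368.73.
Total = $0.00 + $3,146.31 + $29,368.73 = $32,515.04.

$32,515.04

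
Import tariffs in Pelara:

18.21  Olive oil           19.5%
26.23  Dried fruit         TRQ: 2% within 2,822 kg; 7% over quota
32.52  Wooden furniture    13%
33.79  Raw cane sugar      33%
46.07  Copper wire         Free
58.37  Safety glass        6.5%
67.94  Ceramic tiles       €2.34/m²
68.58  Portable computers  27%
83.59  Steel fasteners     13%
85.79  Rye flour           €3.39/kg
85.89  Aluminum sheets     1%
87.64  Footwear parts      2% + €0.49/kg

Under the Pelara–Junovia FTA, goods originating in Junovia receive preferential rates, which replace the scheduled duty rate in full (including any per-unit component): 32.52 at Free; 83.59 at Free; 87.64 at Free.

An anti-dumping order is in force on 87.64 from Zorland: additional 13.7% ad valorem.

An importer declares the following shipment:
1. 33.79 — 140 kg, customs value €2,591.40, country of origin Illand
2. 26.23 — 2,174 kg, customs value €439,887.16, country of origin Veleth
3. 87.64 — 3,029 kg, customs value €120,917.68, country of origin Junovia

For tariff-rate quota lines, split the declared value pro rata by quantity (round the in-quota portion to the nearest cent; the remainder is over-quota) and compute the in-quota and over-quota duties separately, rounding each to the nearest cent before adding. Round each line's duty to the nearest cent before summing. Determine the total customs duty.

€9,652.90

Line 1 (33.79, Illand, 140 kg, €2,591.40):
Base rate for 33.79 is 33%.
Duty = €2,591.40 × 33% = €855.16.
Line 2 (26.23, Veleth, 2,174 kg, €439,887.16):
Code 26.23 is under a tariff-rate quota (threshold 2,822 kg). Quantity 2,174 kg is within the quota, so the in-quota rate 2% applies to the full value.
Duty = €439,887.16 × 2% = €8,797.74.
Line 3 (87.64, Junovia, 3,029 kg, €120,917.68):
Base rate for 87.64 is 2% + €0.49/kg.
Origin Junovia qualifies under the Pelara–Junovia agreement and 87.64 is covered: preferential rate Free applies instead.
The additional-duty order on 87.64 targets Zorland, not Junovia; it does not apply.
Duty = €120,917.68 × 0% = €0.00.
Total = €855.16 + €8,797.74 + €0.00 = €9,652.90.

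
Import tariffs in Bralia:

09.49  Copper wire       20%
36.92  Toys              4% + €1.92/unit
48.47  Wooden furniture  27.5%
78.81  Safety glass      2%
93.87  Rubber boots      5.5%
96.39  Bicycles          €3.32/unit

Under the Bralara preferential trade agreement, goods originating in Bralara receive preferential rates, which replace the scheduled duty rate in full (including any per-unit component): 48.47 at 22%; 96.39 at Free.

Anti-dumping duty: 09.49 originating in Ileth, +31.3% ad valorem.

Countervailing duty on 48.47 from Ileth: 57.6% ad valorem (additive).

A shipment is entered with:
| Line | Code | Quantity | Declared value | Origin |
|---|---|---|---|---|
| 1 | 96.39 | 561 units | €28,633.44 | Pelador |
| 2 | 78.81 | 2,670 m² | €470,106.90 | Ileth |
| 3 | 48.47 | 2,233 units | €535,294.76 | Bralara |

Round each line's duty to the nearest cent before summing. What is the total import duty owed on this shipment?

€129,029.51

Line 1 (96.39, Pelador, 561 units, €28,633.44):
Base rate for 96.39 is €3.32/unit.
96.39 has an FTA preferential rate, but origin Pelador is not Bralara; base rate stands.
Duty = 561 × €3.32 = €1,862.52.
Line 2 (78.81, Ileth, 2,670 m², €470,106.90):
Base rate for 78.81 is 2%.
Duty = €470,106.90 × 2% = €9,402.14.
Line 3 (48.47, Bralara, 2,233 units, €535,294.76):
Base rate for 48.47 is 27.5%.
Origin Bralara qualifies under the Bralia–Bralara agreement and 48.47 is covered: preferential rate 22% applies instead.
The additional-duty order on 48.47 targets Ileth, not Bralara; it does not apply.
Duty = €535,294.76 × 22% = €117,764.85.
Total = €1,862.52 + €9,402.14 + €117,764.85 = €129,029.51.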